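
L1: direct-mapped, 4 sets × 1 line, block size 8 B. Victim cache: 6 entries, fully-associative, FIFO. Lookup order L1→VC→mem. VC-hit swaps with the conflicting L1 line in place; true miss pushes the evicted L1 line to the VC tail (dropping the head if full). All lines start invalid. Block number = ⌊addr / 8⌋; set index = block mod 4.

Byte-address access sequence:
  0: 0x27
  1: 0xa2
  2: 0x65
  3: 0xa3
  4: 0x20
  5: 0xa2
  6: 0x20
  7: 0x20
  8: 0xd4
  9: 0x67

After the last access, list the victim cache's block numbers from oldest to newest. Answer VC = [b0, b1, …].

VC = [20, 4]

#0 0x27→b4/s0 MISS; vc=[]
#1 0xa2→b20/s0 MISS; vc=[4]
#2 0x65→b12/s0 MISS; vc=[4,20]
#3 0xa3→b20/s0 VC-HIT; vc=[4,12]
#4 0x20→b4/s0 VC-HIT; vc=[20,12]
#5 0xa2→b20/s0 VC-HIT; vc=[4,12]
#6 0x20→b4/s0 VC-HIT; vc=[20,12]
#7 0x20→b4/s0 L1-HIT; vc=[20,12]
#8 0xd4→b26/s2 MISS; vc=[20,12]
#9 0x67→b12/s0 VC-HIT; vc=[20,4]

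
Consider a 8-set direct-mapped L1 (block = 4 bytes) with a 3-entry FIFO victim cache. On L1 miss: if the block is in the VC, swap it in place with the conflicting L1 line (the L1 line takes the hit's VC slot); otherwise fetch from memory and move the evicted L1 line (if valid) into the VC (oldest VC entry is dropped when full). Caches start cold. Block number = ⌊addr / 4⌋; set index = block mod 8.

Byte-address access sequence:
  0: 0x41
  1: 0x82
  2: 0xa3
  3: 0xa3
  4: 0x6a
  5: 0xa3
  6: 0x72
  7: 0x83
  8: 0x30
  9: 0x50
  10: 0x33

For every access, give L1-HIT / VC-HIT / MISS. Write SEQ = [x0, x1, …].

SEQ = [MISS, MISS, MISS, L1-HIT, MISS, L1-HIT, MISS, VC-HIT, MISS, MISS, VC-HIT]

0: 0x41 (blk 16, set 0) → MISS  vc=[]
1: 0x82 (blk 32, set 0) → MISS  vc=[16]
2: 0xa3 (blk 40, set 0) → MISS  vc=[16, 32]
3: 0xa3 (blk 40, set 0) → L1-HIT  vc=[16, 32]
4: 0x6a (blk 26, set 2) → MISS  vc=[16, 32]
5: 0xa3 (blk 40, set 0) → L1-HIT  vc=[16, 32]
6: 0x72 (blk 28, set 4) → MISS  vc=[16, 32]
7: 0x83 (blk 32, set 0) → VC-HIT  vc=[16, 40]
8: 0x30 (blk 12, set 4) → MISS  vc=[16, 40, 28]
9: 0x50 (blk 20, set 4) → MISS  vc=[40, 28, 12]
10: 0x33 (blk 12, set 4) → VC-HIT  vc=[40, 28, 20]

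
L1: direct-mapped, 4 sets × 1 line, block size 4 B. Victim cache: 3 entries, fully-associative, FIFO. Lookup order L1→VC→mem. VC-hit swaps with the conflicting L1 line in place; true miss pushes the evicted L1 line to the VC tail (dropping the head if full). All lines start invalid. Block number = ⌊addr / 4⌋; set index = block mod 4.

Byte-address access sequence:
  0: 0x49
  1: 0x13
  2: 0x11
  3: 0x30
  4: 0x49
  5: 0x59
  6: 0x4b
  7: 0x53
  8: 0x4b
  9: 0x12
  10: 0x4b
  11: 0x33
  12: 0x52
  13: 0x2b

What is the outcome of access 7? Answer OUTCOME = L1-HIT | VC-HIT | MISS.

#0 0x49→b18/s2 MISS; vc=[]
#1 0x13→b4/s0 MISS; vc=[]
#2 0x11→b4/s0 L1-HIT; vc=[]
#3 0x30→b12/s0 MISS; vc=[4]
#4 0x49→b18/s2 L1-HIT; vc=[4]
#5 0x59→b22/s2 MISS; vc=[4,18]
#6 0x4b→b18/s2 VC-HIT; vc=[4,22]
#7 0x53→b20/s0 MISS; vc=[4,22,12]
#8 0x4b→b18/s2 L1-HIT; vc=[4,22,12]
#9 0x12→b4/s0 VC-HIT; vc=[20,22,12]
#10 0x4b→b18/s2 L1-HIT; vc=[20,22,12]
#11 0x33→b12/s0 VC-HIT; vc=[20,22,4]
#12 0x52→b20/s0 VC-HIT; vc=[12,22,4]
#13 0x2b→b10/s2 MISS; vc=[22,4,18]

OUTCOME = MISS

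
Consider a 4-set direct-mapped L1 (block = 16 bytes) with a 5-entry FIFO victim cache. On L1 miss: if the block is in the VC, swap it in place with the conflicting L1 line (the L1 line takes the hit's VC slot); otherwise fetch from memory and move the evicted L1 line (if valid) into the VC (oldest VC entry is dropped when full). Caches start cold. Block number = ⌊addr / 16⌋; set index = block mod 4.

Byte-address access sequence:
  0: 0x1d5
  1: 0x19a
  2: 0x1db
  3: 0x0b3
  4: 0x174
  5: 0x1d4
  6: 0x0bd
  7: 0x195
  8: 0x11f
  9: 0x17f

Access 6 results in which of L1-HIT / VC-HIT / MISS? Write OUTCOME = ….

OUTCOME = VC-HIT

#0 0x1d5→b29/s1 MISS; vc=[]
#1 0x19a→b25/s1 MISS; vc=[29]
#2 0x1db→b29/s1 VC-HIT; vc=[25]
#3 0xb3→b11/s3 MISS; vc=[25]
#4 0x174→b23/s3 MISS; vc=[25,11]
#5 0x1d4→b29/s1 L1-HIT; vc=[25,11]
#6 0xbd→b11/s3 VC-HIT; vc=[25,23]
#7 0x195→b25/s1 VC-HIT; vc=[29,23]
#8 0x11f→b17/s1 MISS; vc=[29,23,25]
#9 0x17f→b23/s3 VC-HIT; vc=[29,11,25]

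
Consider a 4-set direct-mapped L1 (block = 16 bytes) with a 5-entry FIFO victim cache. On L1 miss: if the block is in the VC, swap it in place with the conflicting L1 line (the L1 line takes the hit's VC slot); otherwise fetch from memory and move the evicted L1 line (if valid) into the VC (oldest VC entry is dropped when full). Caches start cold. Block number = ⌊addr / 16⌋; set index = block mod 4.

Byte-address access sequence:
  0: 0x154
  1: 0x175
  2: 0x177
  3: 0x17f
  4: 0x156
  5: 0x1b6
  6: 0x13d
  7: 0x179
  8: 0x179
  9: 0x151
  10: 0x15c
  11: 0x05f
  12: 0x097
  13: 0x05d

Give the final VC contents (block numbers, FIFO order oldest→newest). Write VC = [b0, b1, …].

0: 0x154 (blk 21, set 1) → MISS  vc=[]
1: 0x175 (blk 23, set 3) → MISS  vc=[]
2: 0x177 (blk 23, set 3) → L1-HIT  vc=[]
3: 0x17f (blk 23, set 3) → L1-HIT  vc=[]
4: 0x156 (blk 21, set 1) → L1-HIT  vc=[]
5: 0x1b6 (blk 27, set 3) → MISS  vc=[23]
6: 0x13d (blk 19, set 3) → MISS  vc=[23, 27]
7: 0x179 (blk 23, set 3) → VC-HIT  vc=[19, 27]
8: 0x179 (blk 23, set 3) → L1-HIT  vc=[19, 27]
9: 0x151 (blk 21, set 1) → L1-HIT  vc=[19, 27]
10: 0x15c (blk 21, set 1) → L1-HIT  vc=[19, 27]
11: 0x5f (blk 5, set 1) → MISS  vc=[19, 27, 21]
12: 0x97 (blk 9, set 1) → MISS  vc=[19, 27, 21, 5]
13: 0x5d (blk 5, set 1) → VC-HIT  vc=[19, 27, 21, 9]

VC = [19, 27, 21, 9]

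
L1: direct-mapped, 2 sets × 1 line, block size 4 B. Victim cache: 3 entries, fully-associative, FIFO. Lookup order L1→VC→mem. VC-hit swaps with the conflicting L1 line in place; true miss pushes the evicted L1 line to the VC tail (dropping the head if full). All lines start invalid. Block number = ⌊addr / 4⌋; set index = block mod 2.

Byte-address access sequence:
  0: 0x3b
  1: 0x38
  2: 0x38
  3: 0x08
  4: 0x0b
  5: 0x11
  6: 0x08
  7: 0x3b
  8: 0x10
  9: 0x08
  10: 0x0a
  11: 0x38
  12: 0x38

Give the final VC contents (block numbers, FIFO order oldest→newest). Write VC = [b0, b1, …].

VC = [4, 2]

  [0] addr=0x3b blk=14 s=0: MISS | VC []
  [1] addr=0x38 blk=14 s=0: L1-HIT | VC []
  [2] addr=0x38 blk=14 s=0: L1-HIT | VC []
  [3] addr=0x8 blk=2 s=0: MISS | VC [14]
  [4] addr=0xb blk=2 s=0: L1-HIT | VC [14]
  [5] addr=0x11 blk=4 s=0: MISS | VC [14, 2]
  [6] addr=0x8 blk=2 s=0: VC-HIT | VC [14, 4]
  [7] addr=0x3b blk=14 s=0: VC-HIT | VC [2, 4]
  [8] addr=0x10 blk=4 s=0: VC-HIT | VC [2, 14]
  [9] addr=0x8 blk=2 s=0: VC-HIT | VC [4, 14]
  [10] addr=0xa blk=2 s=0: L1-HIT | VC [4, 14]
  [11] addr=0x38 blk=14 s=0: VC-HIT | VC [4, 2]
  [12] addr=0x38 blk=14 s=0: L1-HIT | VC [4, 2]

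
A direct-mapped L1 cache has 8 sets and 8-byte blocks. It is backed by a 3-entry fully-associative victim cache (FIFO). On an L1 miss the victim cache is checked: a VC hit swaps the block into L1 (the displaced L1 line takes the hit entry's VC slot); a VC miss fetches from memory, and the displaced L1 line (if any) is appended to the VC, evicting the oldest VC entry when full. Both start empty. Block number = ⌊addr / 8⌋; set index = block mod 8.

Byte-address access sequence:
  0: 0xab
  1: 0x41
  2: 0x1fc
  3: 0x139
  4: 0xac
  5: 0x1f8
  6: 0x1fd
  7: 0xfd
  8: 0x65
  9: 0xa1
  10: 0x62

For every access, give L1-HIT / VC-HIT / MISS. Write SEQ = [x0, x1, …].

SEQ = [MISS, MISS, MISS, MISS, L1-HIT, VC-HIT, L1-HIT, MISS, MISS, MISS, VC-HIT]

#0 0xab→b21/s5 MISS; vc=[]
#1 0x41→b8/s0 MISS; vc=[]
#2 0x1fc→b63/s7 MISS; vc=[]
#3 0x139→b39/s7 MISS; vc=[63]
#4 0xac→b21/s5 L1-HIT; vc=[63]
#5 0x1f8→b63/s7 VC-HIT; vc=[39]
#6 0x1fd→b63/s7 L1-HIT; vc=[39]
#7 0xfd→b31/s7 MISS; vc=[39,63]
#8 0x65→b12/s4 MISS; vc=[39,63]
#9 0xa1→b20/s4 MISS; vc=[39,63,12]
#10 0x62→b12/s4 VC-HIT; vc=[39,63,20]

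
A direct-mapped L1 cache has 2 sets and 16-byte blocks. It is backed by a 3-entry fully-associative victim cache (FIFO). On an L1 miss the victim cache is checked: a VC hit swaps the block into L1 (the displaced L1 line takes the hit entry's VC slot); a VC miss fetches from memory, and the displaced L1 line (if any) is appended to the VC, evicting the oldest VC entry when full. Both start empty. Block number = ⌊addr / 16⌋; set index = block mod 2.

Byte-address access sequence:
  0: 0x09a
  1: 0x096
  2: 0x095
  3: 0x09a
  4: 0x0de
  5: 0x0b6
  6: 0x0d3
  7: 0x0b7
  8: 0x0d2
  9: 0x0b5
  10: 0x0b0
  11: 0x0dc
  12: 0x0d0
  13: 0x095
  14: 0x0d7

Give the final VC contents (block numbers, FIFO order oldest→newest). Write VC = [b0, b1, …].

VC = [9, 11]

  [0] addr=0x9a blk=9 s=1: MISS | VC []
  [1] addr=0x96 blk=9 s=1: L1-HIT | VC []
  [2] addr=0x95 blk=9 s=1: L1-HIT | VC []
  [3] addr=0x9a blk=9 s=1: L1-HIT | VC []
  [4] addr=0xde blk=13 s=1: MISS | VC [9]
  [5] addr=0xb6 blk=11 s=1: MISS | VC [9, 13]
  [6] addr=0xd3 blk=13 s=1: VC-HIT | VC [9, 11]
  [7] addr=0xb7 blk=11 s=1: VC-HIT | VC [9, 13]
  [8] addr=0xd2 blk=13 s=1: VC-HIT | VC [9, 11]
  [9] addr=0xb5 blk=11 s=1: VC-HIT | VC [9, 13]
  [10] addr=0xb0 blk=11 s=1: L1-HIT | VC [9, 13]
  [11] addr=0xdc blk=13 s=1: VC-HIT | VC [9, 11]
  [12] addr=0xd0 blk=13 s=1: L1-HIT | VC [9, 11]
  [13] addr=0x95 blk=9 s=1: VC-HIT | VC [13, 11]
  [14] addr=0xd7 blk=13 s=1: VC-HIT | VC [9, 11]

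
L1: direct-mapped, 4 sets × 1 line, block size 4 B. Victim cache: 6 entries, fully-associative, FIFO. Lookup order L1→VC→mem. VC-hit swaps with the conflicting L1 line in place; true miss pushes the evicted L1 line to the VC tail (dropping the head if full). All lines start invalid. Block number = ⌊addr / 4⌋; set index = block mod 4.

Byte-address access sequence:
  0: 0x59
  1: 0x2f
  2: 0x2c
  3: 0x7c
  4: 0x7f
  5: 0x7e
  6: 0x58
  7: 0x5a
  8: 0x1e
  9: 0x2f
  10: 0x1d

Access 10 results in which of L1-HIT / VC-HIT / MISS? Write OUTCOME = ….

#0 0x59→b22/s2 MISS; vc=[]
#1 0x2f→b11/s3 MISS; vc=[]
#2 0x2c→b11/s3 L1-HIT; vc=[]
#3 0x7c→b31/s3 MISS; vc=[11]
#4 0x7f→b31/s3 L1-HIT; vc=[11]
#5 0x7e→b31/s3 L1-HIT; vc=[11]
#6 0x58→b22/s2 L1-HIT; vc=[11]
#7 0x5a→b22/s2 L1-HIT; vc=[11]
#8 0x1e→b7/s3 MISS; vc=[11,31]
#9 0x2f→b11/s3 VC-HIT; vc=[7,31]
#10 0x1d→b7/s3 VC-HIT; vc=[11,31]

OUTCOME = VC-HIT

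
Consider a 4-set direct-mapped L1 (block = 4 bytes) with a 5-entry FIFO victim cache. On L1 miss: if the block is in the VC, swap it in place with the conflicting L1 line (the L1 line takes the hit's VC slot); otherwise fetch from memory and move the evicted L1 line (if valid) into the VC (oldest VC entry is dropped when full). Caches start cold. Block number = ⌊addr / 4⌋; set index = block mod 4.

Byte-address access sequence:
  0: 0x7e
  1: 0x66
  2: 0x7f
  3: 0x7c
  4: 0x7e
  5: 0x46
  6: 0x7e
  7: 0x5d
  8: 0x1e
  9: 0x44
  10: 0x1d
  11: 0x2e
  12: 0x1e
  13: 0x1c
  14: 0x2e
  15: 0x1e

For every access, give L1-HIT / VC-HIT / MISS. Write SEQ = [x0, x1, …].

SEQ = [MISS, MISS, L1-HIT, L1-HIT, L1-HIT, MISS, L1-HIT, MISS, MISS, L1-HIT, L1-HIT, MISS, VC-HIT, L1-HIT, VC-HIT, VC-HIT]

0: 0x7e (blk 31, set 3) → MISS  vc=[]
1: 0x66 (blk 25, set 1) → MISS  vc=[]
2: 0x7f (blk 31, set 3) → L1-HIT  vc=[]
3: 0x7c (blk 31, set 3) → L1-HIT  vc=[]
4: 0x7e (blk 31, set 3) → L1-HIT  vc=[]
5: 0x46 (blk 17, set 1) → MISS  vc=[25]
6: 0x7e (blk 31, set 3) → L1-HIT  vc=[25]
7: 0x5d (blk 23, set 3) → MISS  vc=[25, 31]
8: 0x1e (blk 7, set 3) → MISS  vc=[25, 31, 23]
9: 0x44 (blk 17, set 1) → L1-HIT  vc=[25, 31, 23]
10: 0x1d (blk 7, set 3) → L1-HIT  vc=[25, 31, 23]
11: 0x2e (blk 11, set 3) → MISS  vc=[25, 31, 23, 7]
12: 0x1e (blk 7, set 3) → VC-HIT  vc=[25, 31, 23, 11]
13: 0x1c (blk 7, set 3) → L1-HIT  vc=[25, 31, 23, 11]
14: 0x2e (blk 11, set 3) → VC-HIT  vc=[25, 31, 23, 7]
15: 0x1e (blk 7, set 3) → VC-HIT  vc=[25, 31, 23, 11]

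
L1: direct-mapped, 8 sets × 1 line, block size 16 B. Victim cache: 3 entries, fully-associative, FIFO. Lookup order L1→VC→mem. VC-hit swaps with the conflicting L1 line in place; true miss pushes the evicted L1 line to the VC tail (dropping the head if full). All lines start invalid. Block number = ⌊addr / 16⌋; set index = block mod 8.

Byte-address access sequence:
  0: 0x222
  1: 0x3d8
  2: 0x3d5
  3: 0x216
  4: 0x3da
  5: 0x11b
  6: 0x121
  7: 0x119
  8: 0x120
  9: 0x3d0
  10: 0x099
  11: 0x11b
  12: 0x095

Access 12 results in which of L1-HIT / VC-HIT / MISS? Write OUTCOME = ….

OUTCOME = VC-HIT

  [0] addr=0x222 blk=34 s=2: MISS | VC []
  [1] addr=0x3d8 blk=61 s=5: MISS | VC []
  [2] addr=0x3d5 blk=61 s=5: L1-HIT | VC []
  [3] addr=0x216 blk=33 s=1: MISS | VC []
  [4] addr=0x3da blk=61 s=5: L1-HIT | VC []
  [5] addr=0x11b blk=17 s=1: MISS | VC [33]
  [6] addr=0x121 blk=18 s=2: MISS | VC [33, 34]
  [7] addr=0x119 blk=17 s=1: L1-HIT | VC [33, 34]
  [8] addr=0x120 blk=18 s=2: L1-HIT | VC [33, 34]
  [9] addr=0x3d0 blk=61 s=5: L1-HIT | VC [33, 34]
  [10] addr=0x99 blk=9 s=1: MISS | VC [33, 34, 17]
  [11] addr=0x11b blk=17 s=1: VC-HIT | VC [33, 34, 9]
  [12] addr=0x95 blk=9 s=1: VC-HIT | VC [33, 34, 17]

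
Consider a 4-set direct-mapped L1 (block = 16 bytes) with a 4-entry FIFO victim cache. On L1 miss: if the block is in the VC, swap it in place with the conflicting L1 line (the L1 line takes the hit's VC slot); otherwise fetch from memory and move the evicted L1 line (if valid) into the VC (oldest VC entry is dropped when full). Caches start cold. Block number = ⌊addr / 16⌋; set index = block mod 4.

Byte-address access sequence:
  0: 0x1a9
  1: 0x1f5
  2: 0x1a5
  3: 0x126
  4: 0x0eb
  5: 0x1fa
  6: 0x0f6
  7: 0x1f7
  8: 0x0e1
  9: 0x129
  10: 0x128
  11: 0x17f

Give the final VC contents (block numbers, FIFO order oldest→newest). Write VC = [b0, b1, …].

VC = [26, 14, 15, 31]

  [0] addr=0x1a9 blk=26 s=2: MISS | VC []
  [1] addr=0x1f5 blk=31 s=3: MISS | VC []
  [2] addr=0x1a5 blk=26 s=2: L1-HIT | VC []
  [3] addr=0x126 blk=18 s=2: MISS | VC [26]
  [4] addr=0xeb blk=14 s=2: MISS | VC [26, 18]
  [5] addr=0x1fa blk=31 s=3: L1-HIT | VC [26, 18]
  [6] addr=0xf6 blk=15 s=3: MISS | VC [26, 18, 31]
  [7] addr=0x1f7 blk=31 s=3: VC-HIT | VC [26, 18, 15]
  [8] addr=0xe1 blk=14 s=2: L1-HIT | VC [26, 18, 15]
  [9] addr=0x129 blk=18 s=2: VC-HIT | VC [26, 14, 15]
  [10] addr=0x128 blk=18 s=2: L1-HIT | VC [26, 14, 15]
  [11] addr=0x17f blk=23 s=3: MISS | VC [26, 14, 15, 31]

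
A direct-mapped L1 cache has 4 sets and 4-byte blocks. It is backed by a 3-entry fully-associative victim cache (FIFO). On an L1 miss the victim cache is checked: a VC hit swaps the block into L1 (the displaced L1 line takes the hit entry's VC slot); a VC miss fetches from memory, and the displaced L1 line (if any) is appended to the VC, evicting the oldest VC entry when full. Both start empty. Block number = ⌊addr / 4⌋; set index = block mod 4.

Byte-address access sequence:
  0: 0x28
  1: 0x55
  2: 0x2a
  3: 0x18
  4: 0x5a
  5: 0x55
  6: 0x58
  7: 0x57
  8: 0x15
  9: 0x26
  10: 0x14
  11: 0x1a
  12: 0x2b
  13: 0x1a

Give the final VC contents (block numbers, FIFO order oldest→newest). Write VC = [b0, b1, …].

  [0] addr=0x28 blk=10 s=2: MISS | VC []
  [1] addr=0x55 blk=21 s=1: MISS | VC []
  [2] addr=0x2a blk=10 s=2: L1-HIT | VC []
  [3] addr=0x18 blk=6 s=2: MISS | VC [10]
  [4] addr=0x5a blk=22 s=2: MISS | VC [10, 6]
  [5] addr=0x55 blk=21 s=1: L1-HIT | VC [10, 6]
  [6] addr=0x58 blk=22 s=2: L1-HIT | VC [10, 6]
  [7] addr=0x57 blk=21 s=1: L1-HIT | VC [10, 6]
  [8] addr=0x15 blk=5 s=1: MISS | VC [10, 6, 21]
  [9] addr=0x26 blk=9 s=1: MISS | VC [6, 21, 5]
  [10] addr=0x14 blk=5 s=1: VC-HIT | VC [6, 21, 9]
  [11] addr=0x1a blk=6 s=2: VC-HIT | VC [22, 21, 9]
  [12] addr=0x2b blk=10 s=2: MISS | VC [21, 9, 6]
  [13] addr=0x1a blk=6 s=2: VC-HIT | VC [21, 9, 10]

VC = [21, 9, 10]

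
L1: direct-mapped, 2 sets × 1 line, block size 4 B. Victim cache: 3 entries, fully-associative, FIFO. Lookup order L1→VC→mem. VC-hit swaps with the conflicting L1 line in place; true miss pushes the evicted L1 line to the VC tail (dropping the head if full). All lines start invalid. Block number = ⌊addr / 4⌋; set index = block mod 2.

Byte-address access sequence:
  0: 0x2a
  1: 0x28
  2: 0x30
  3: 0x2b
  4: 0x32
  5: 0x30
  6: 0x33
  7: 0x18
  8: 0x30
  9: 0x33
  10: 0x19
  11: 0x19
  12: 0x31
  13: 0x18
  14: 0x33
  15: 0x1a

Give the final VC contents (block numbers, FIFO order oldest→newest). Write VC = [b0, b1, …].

VC = [10, 12]

#0 0x2a→b10/s0 MISS; vc=[]
#1 0x28→b10/s0 L1-HIT; vc=[]
#2 0x30→b12/s0 MISS; vc=[10]
#3 0x2b→b10/s0 VC-HIT; vc=[12]
#4 0x32→b12/s0 VC-HIT; vc=[10]
#5 0x30→b12/s0 L1-HIT; vc=[10]
#6 0x33→b12/s0 L1-HIT; vc=[10]
#7 0x18→b6/s0 MISS; vc=[10,12]
#8 0x30→b12/s0 VC-HIT; vc=[10,6]
#9 0x33→b12/s0 L1-HIT; vc=[10,6]
#10 0x19→b6/s0 VC-HIT; vc=[10,12]
#11 0x19→b6/s0 L1-HIT; vc=[10,12]
#12 0x31→b12/s0 VC-HIT; vc=[10,6]
#13 0x18→b6/s0 VC-HIT; vc=[10,12]
#14 0x33→b12/s0 VC-HIT; vc=[10,6]
#15 0x1a→b6/s0 VC-HIT; vc=[10,12]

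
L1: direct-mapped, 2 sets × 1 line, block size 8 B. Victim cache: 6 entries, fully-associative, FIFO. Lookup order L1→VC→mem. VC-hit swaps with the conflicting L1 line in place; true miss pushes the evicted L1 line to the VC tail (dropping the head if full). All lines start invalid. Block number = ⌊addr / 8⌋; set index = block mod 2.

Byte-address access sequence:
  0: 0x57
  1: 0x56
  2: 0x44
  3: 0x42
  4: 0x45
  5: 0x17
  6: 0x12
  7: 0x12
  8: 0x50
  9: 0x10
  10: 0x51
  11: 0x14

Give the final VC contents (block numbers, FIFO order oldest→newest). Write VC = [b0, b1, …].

#0 0x57→b10/s0 MISS; vc=[]
#1 0x56→b10/s0 L1-HIT; vc=[]
#2 0x44→b8/s0 MISS; vc=[10]
#3 0x42→b8/s0 L1-HIT; vc=[10]
#4 0x45→b8/s0 L1-HIT; vc=[10]
#5 0x17→b2/s0 MISS; vc=[10,8]
#6 0x12→b2/s0 L1-HIT; vc=[10,8]
#7 0x12→b2/s0 L1-HIT; vc=[10,8]
#8 0x50→b10/s0 VC-HIT; vc=[2,8]
#9 0x10→b2/s0 VC-HIT; vc=[10,8]
#10 0x51→b10/s0 VC-HIT; vc=[2,8]
#11 0x14→b2/s0 VC-HIT; vc=[10,8]

VC = [10, 8]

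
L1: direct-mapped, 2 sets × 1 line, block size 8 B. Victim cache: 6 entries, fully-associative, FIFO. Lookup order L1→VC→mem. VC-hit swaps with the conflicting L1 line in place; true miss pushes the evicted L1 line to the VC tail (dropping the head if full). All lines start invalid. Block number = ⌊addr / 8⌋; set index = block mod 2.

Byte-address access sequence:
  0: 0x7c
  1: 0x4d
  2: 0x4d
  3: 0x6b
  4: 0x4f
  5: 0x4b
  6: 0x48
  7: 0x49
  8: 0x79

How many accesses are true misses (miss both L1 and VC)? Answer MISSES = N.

MISSES = 3

0: 0x7c (blk 15, set 1) → MISS  vc=[]
1: 0x4d (blk 9, set 1) → MISS  vc=[15]
2: 0x4d (blk 9, set 1) → L1-HIT  vc=[15]
3: 0x6b (blk 13, set 1) → MISS  vc=[15, 9]
4: 0x4f (blk 9, set 1) → VC-HIT  vc=[15, 13]
5: 0x4b (blk 9, set 1) → L1-HIT  vc=[15, 13]
6: 0x48 (blk 9, set 1) → L1-HIT  vc=[15, 13]
7: 0x49 (blk 9, set 1) → L1-HIT  vc=[15, 13]
8: 0x79 (blk 15, set 1) → VC-HIT  vc=[9, 13]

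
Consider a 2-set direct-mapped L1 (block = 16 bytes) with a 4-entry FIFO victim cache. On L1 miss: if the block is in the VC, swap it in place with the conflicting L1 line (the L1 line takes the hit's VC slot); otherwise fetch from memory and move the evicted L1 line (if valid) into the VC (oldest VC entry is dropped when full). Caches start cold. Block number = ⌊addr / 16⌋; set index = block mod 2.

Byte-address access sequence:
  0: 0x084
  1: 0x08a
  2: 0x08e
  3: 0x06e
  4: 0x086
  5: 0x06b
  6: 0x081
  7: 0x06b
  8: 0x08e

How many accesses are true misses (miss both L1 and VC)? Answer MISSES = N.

0: 0x84 (blk 8, set 0) → MISS  vc=[]
1: 0x8a (blk 8, set 0) → L1-HIT  vc=[]
2: 0x8e (blk 8, set 0) → L1-HIT  vc=[]
3: 0x6e (blk 6, set 0) → MISS  vc=[8]
4: 0x86 (blk 8, set 0) → VC-HIT  vc=[6]
5: 0x6b (blk 6, set 0) → VC-HIT  vc=[8]
6: 0x81 (blk 8, set 0) → VC-HIT  vc=[6]
7: 0x6b (blk 6, set 0) → VC-HIT  vc=[8]
8: 0x8e (blk 8, set 0) → VC-HIT  vc=[6]

MISSES = 2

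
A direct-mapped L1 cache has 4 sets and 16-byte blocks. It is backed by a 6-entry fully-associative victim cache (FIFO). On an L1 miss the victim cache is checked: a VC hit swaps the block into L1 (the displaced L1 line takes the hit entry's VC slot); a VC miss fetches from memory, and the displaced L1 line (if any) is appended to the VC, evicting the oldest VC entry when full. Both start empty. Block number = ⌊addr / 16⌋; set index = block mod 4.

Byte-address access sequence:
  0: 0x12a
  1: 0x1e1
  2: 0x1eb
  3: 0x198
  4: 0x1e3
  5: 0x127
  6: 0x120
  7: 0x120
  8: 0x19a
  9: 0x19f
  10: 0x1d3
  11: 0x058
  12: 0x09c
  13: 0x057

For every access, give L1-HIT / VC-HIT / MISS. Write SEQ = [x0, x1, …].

  [0] addr=0x12a blk=18 s=2: MISS | VC []
  [1] addr=0x1e1 blk=30 s=2: MISS | VC [18]
  [2] addr=0x1eb blk=30 s=2: L1-HIT | VC [18]
  [3] addr=0x198 blk=25 s=1: MISS | VC [18]
  [4] addr=0x1e3 blk=30 s=2: L1-HIT | VC [18]
  [5] addr=0x127 blk=18 s=2: VC-HIT | VC [30]
  [6] addr=0x120 blk=18 s=2: L1-HIT | VC [30]
  [7] addr=0x120 blk=18 s=2: L1-HIT | VC [30]
  [8] addr=0x19a blk=25 s=1: L1-HIT | VC [30]
  [9] addr=0x19f blk=25 s=1: L1-HIT | VC [30]
  [10] addr=0x1d3 blk=29 s=1: MISS | VC [30, 25]
  [11] addr=0x58 blk=5 s=1: MISS | VC [30, 25, 29]
  [12] addr=0x9c blk=9 s=1: MISS | VC [30, 25, 29, 5]
  [13] addr=0x57 blk=5 s=1: VC-HIT | VC [30, 25, 29, 9]

SEQ = [MISS, MISS, L1-HIT, MISS, L1-HIT, VC-HIT, L1-HIT, L1-HIT, L1-HIT, L1-HIT, MISS, MISS, MISS, VC-HIT]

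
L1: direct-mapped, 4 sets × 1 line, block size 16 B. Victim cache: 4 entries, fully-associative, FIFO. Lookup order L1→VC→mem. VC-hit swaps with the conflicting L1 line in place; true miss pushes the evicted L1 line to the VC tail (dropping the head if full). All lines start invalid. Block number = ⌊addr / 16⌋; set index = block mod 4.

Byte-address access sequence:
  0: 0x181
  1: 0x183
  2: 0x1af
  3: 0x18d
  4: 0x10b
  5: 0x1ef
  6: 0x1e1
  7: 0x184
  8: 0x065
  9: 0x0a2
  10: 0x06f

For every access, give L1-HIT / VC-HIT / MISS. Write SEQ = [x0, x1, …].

SEQ = [MISS, L1-HIT, MISS, L1-HIT, MISS, MISS, L1-HIT, VC-HIT, MISS, MISS, VC-HIT]

#0 0x181→b24/s0 MISS; vc=[]
#1 0x183→b24/s0 L1-HIT; vc=[]
#2 0x1af→b26/s2 MISS; vc=[]
#3 0x18d→b24/s0 L1-HIT; vc=[]
#4 0x10b→b16/s0 MISS; vc=[24]
#5 0x1ef→b30/s2 MISS; vc=[24,26]
#6 0x1e1→b30/s2 L1-HIT; vc=[24,26]
#7 0x184→b24/s0 VC-HIT; vc=[16,26]
#8 0x65→b6/s2 MISS; vc=[16,26,30]
#9 0xa2→b10/s2 MISS; vc=[16,26,30,6]
#10 0x6f→b6/s2 VC-HIT; vc=[16,26,30,10]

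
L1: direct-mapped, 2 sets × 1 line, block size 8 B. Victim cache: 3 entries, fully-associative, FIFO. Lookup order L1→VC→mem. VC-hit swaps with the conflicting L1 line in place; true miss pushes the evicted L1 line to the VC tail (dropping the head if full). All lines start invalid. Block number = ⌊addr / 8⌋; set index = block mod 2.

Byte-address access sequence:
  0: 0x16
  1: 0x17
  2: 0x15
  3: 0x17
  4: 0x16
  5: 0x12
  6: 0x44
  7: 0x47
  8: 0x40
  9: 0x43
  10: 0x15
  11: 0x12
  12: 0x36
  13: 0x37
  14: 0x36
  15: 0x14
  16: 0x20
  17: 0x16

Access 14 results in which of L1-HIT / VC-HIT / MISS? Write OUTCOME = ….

#0 0x16→b2/s0 MISS; vc=[]
#1 0x17→b2/s0 L1-HIT; vc=[]
#2 0x15→b2/s0 L1-HIT; vc=[]
#3 0x17→b2/s0 L1-HIT; vc=[]
#4 0x16→b2/s0 L1-HIT; vc=[]
#5 0x12→b2/s0 L1-HIT; vc=[]
#6 0x44→b8/s0 MISS; vc=[2]
#7 0x47→b8/s0 L1-HIT; vc=[2]
#8 0x40→b8/s0 L1-HIT; vc=[2]
#9 0x43→b8/s0 L1-HIT; vc=[2]
#10 0x15→b2/s0 VC-HIT; vc=[8]
#11 0x12→b2/s0 L1-HIT; vc=[8]
#12 0x36→b6/s0 MISS; vc=[8,2]
#13 0x37→b6/s0 L1-HIT; vc=[8,2]
#14 0x36→b6/s0 L1-HIT; vc=[8,2]
#15 0x14→b2/s0 VC-HIT; vc=[8,6]
#16 0x20→b4/s0 MISS; vc=[8,6,2]
#17 0x16→b2/s0 VC-HIT; vc=[8,6,4]

OUTCOME = L1-HIT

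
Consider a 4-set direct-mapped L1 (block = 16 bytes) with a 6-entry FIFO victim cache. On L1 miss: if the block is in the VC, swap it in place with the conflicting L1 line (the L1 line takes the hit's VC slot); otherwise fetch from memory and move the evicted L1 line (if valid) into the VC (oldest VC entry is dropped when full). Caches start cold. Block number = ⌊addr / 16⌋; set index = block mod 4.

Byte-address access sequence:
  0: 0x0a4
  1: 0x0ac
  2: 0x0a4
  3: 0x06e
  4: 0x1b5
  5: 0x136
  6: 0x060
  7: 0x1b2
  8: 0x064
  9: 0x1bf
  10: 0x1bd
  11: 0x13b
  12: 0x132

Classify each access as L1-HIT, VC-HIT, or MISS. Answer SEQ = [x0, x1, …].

0: 0xa4 (blk 10, set 2) → MISS  vc=[]
1: 0xac (blk 10, set 2) → L1-HIT  vc=[]
2: 0xa4 (blk 10, set 2) → L1-HIT  vc=[]
3: 0x6e (blk 6, set 2) → MISS  vc=[10]
4: 0x1b5 (blk 27, set 3) → MISS  vc=[10]
5: 0x136 (blk 19, set 3) → MISS  vc=[10, 27]
6: 0x60 (blk 6, set 2) → L1-HIT  vc=[10, 27]
7: 0x1b2 (blk 27, set 3) → VC-HIT  vc=[10, 19]
8: 0x64 (blk 6, set 2) → L1-HIT  vc=[10, 19]
9: 0x1bf (blk 27, set 3) → L1-HIT  vc=[10, 19]
10: 0x1bd (blk 27, set 3) → L1-HIT  vc=[10, 19]
11: 0x13b (blk 19, set 3) → VC-HIT  vc=[10, 27]
12: 0x132 (blk 19, set 3) → L1-HIT  vc=[10, 27]

SEQ = [MISS, L1-HIT, L1-HIT, MISS, MISS, MISS, L1-HIT, VC-HIT, L1-HIT, L1-HIT, L1-HIT, VC-HIT, L1-HIT]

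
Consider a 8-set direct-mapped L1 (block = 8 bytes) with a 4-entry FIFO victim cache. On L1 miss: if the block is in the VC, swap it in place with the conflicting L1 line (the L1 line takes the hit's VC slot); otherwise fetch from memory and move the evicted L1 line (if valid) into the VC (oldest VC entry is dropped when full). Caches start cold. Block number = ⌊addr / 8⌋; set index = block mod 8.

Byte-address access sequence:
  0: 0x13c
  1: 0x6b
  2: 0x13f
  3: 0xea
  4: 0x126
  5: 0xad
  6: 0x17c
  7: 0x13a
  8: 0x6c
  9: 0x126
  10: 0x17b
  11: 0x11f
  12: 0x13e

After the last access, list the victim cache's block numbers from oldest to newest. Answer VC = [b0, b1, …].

VC = [21, 29, 47]

#0 0x13c→b39/s7 MISS; vc=[]
#1 0x6b→b13/s5 MISS; vc=[]
#2 0x13f→b39/s7 L1-HIT; vc=[]
#3 0xea→b29/s5 MISS; vc=[13]
#4 0x126→b36/s4 MISS; vc=[13]
#5 0xad→b21/s5 MISS; vc=[13,29]
#6 0x17c→b47/s7 MISS; vc=[13,29,39]
#7 0x13a→b39/s7 VC-HIT; vc=[13,29,47]
#8 0x6c→b13/s5 VC-HIT; vc=[21,29,47]
#9 0x126→b36/s4 L1-HIT; vc=[21,29,47]
#10 0x17b→b47/s7 VC-HIT; vc=[21,29,39]
#11 0x11f→b35/s3 MISS; vc=[21,29,39]
#12 0x13e→b39/s7 VC-HIT; vc=[21,29,47]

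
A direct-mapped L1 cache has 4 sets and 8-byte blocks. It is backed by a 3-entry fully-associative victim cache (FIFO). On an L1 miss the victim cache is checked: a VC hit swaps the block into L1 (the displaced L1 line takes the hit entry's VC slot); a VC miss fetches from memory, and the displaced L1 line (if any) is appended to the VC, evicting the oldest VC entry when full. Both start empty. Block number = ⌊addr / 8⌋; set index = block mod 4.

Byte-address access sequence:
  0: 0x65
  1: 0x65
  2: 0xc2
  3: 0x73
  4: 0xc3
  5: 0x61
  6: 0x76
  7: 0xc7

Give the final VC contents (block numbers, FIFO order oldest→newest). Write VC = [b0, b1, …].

  [0] addr=0x65 blk=12 s=0: MISS | VC []
  [1] addr=0x65 blk=12 s=0: L1-HIT | VC []
  [2] addr=0xc2 blk=24 s=0: MISS | VC [12]
  [3] addr=0x73 blk=14 s=2: MISS | VC [12]
  [4] addr=0xc3 blk=24 s=0: L1-HIT | VC [12]
  [5] addr=0x61 blk=12 s=0: VC-HIT | VC [24]
  [6] addr=0x76 blk=14 s=2: L1-HIT | VC [24]
  [7] addr=0xc7 blk=24 s=0: VC-HIT | VC [12]

VC = [12]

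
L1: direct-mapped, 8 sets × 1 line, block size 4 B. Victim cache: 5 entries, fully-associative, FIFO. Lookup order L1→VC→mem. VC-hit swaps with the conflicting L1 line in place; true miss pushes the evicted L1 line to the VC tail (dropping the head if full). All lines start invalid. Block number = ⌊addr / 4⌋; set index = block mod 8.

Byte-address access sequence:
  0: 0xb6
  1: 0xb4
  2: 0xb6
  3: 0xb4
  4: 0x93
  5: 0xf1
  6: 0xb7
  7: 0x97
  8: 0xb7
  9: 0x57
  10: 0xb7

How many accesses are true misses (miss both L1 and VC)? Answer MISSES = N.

#0 0xb6→b45/s5 MISS; vc=[]
#1 0xb4→b45/s5 L1-HIT; vc=[]
#2 0xb6→b45/s5 L1-HIT; vc=[]
#3 0xb4→b45/s5 L1-HIT; vc=[]
#4 0x93→b36/s4 MISS; vc=[]
#5 0xf1→b60/s4 MISS; vc=[36]
#6 0xb7→b45/s5 L1-HIT; vc=[36]
#7 0x97→b37/s5 MISS; vc=[36,45]
#8 0xb7→b45/s5 VC-HIT; vc=[36,37]
#9 0x57→b21/s5 MISS; vc=[36,37,45]
#10 0xb7→b45/s5 VC-HIT; vc=[36,37,21]

MISSES = 5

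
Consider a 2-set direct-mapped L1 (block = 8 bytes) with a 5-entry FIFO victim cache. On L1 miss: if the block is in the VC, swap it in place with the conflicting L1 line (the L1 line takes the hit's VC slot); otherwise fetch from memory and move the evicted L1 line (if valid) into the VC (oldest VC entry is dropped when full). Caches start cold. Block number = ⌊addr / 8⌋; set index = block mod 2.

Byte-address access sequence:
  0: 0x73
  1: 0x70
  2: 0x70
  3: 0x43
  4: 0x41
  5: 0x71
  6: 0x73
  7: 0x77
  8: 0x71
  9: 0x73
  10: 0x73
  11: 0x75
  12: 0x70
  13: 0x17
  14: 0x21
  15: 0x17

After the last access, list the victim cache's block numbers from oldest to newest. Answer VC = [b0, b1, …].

#0 0x73→b14/s0 MISS; vc=[]
#1 0x70→b14/s0 L1-HIT; vc=[]
#2 0x70→b14/s0 L1-HIT; vc=[]
#3 0x43→b8/s0 MISS; vc=[14]
#4 0x41→b8/s0 L1-HIT; vc=[14]
#5 0x71→b14/s0 VC-HIT; vc=[8]
#6 0x73→b14/s0 L1-HIT; vc=[8]
#7 0x77→b14/s0 L1-HIT; vc=[8]
#8 0x71→b14/s0 L1-HIT; vc=[8]
#9 0x73→b14/s0 L1-HIT; vc=[8]
#10 0x73→b14/s0 L1-HIT; vc=[8]
#11 0x75→b14/s0 L1-HIT; vc=[8]
#12 0x70→b14/s0 L1-HIT; vc=[8]
#13 0x17→b2/s0 MISS; vc=[8,14]
#14 0x21→b4/s0 MISS; vc=[8,14,2]
#15 0x17→b2/s0 VC-HIT; vc=[8,14,4]

VC = [8, 14, 4]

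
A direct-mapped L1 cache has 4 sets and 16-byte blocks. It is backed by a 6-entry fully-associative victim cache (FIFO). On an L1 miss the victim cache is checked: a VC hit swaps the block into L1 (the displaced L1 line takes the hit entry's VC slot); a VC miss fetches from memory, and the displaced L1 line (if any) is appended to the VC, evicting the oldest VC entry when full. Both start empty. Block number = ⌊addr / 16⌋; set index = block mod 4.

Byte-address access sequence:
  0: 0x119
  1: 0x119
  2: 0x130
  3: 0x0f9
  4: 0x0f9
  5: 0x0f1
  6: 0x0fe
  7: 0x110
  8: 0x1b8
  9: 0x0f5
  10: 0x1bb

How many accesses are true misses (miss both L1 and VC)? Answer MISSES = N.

#0 0x119→b17/s1 MISS; vc=[]
#1 0x119→b17/s1 L1-HIT; vc=[]
#2 0x130→b19/s3 MISS; vc=[]
#3 0xf9→b15/s3 MISS; vc=[19]
#4 0xf9→b15/s3 L1-HIT; vc=[19]
#5 0xf1→b15/s3 L1-HIT; vc=[19]
#6 0xfe→b15/s3 L1-HIT; vc=[19]
#7 0x110→b17/s1 L1-HIT; vc=[19]
#8 0x1b8→b27/s3 MISS; vc=[19,15]
#9 0xf5→b15/s3 VC-HIT; vc=[19,27]
#10 0x1bb→b27/s3 VC-HIT; vc=[19,15]

MISSES = 4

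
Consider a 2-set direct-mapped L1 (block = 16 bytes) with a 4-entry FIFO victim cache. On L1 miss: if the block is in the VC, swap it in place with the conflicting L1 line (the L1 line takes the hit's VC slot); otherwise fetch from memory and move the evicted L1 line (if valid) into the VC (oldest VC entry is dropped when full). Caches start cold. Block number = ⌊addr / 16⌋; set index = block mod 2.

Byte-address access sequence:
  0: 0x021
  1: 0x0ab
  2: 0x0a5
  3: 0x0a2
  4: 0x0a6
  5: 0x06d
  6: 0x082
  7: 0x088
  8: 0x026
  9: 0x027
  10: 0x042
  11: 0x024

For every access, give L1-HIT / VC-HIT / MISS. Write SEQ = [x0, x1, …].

SEQ = [MISS, MISS, L1-HIT, L1-HIT, L1-HIT, MISS, MISS, L1-HIT, VC-HIT, L1-HIT, MISS, VC-HIT]

0: 0x21 (blk 2, set 0) → MISS  vc=[]
1: 0xab (blk 10, set 0) → MISS  vc=[2]
2: 0xa5 (blk 10, set 0) → L1-HIT  vc=[2]
3: 0xa2 (blk 10, set 0) → L1-HIT  vc=[2]
4: 0xa6 (blk 10, set 0) → L1-HIT  vc=[2]
5: 0x6d (blk 6, set 0) → MISS  vc=[2, 10]
6: 0x82 (blk 8, set 0) → MISS  vc=[2, 10, 6]
7: 0x88 (blk 8, set 0) → L1-HIT  vc=[2, 10, 6]
8: 0x26 (blk 2, set 0) → VC-HIT  vc=[8, 10, 6]
9: 0x27 (blk 2, set 0) → L1-HIT  vc=[8, 10, 6]
10: 0x42 (blk 4, set 0) → MISS  vc=[8, 10, 6, 2]
11: 0x24 (blk 2, set 0) → VC-HIT  vc=[8, 10, 6, 4]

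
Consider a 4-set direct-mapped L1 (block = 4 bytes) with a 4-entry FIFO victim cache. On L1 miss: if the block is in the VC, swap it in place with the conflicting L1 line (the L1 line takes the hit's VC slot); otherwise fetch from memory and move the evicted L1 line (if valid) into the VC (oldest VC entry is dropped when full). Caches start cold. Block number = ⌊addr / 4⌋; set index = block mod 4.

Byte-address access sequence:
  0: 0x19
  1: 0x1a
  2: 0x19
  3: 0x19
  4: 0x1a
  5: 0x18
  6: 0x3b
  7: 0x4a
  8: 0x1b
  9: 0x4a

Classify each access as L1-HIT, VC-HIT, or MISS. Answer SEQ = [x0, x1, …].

  [0] addr=0x19 blk=6 s=2: MISS | VC []
  [1] addr=0x1a blk=6 s=2: L1-HIT | VC []
  [2] addr=0x19 blk=6 s=2: L1-HIT | VC []
  [3] addr=0x19 blk=6 s=2: L1-HIT | VC []
  [4] addr=0x1a blk=6 s=2: L1-HIT | VC []
  [5] addr=0x18 blk=6 s=2: L1-HIT | VC []
  [6] addr=0x3b blk=14 s=2: MISS | VC [6]
  [7] addr=0x4a blk=18 s=2: MISS | VC [6, 14]
  [8] addr=0x1b blk=6 s=2: VC-HIT | VC [18, 14]
  [9] addr=0x4a blk=18 s=2: VC-HIT | VC [6, 14]

SEQ = [MISS, L1-HIT, L1-HIT, L1-HIT, L1-HIT, L1-HIT, MISS, MISS, VC-HIT, VC-HIT]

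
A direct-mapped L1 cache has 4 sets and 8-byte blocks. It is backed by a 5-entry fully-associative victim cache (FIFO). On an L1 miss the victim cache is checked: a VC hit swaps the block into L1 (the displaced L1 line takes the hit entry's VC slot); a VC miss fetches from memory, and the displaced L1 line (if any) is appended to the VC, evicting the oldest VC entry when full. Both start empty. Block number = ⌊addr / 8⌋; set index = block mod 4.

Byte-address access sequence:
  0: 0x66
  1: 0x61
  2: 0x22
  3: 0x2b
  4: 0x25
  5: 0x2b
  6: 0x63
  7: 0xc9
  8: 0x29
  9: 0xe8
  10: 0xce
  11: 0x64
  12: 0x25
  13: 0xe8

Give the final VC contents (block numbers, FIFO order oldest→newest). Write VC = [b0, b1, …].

VC = [12, 25, 5]

#0 0x66→b12/s0 MISS; vc=[]
#1 0x61→b12/s0 L1-HIT; vc=[]
#2 0x22→b4/s0 MISS; vc=[12]
#3 0x2b→b5/s1 MISS; vc=[12]
#4 0x25→b4/s0 L1-HIT; vc=[12]
#5 0x2b→b5/s1 L1-HIT; vc=[12]
#6 0x63→b12/s0 VC-HIT; vc=[4]
#7 0xc9→b25/s1 MISS; vc=[4,5]
#8 0x29→b5/s1 VC-HIT; vc=[4,25]
#9 0xe8→b29/s1 MISS; vc=[4,25,5]
#10 0xce→b25/s1 VC-HIT; vc=[4,29,5]
#11 0x64→b12/s0 L1-HIT; vc=[4,29,5]
#12 0x25→b4/s0 VC-HIT; vc=[12,29,5]
#13 0xe8→b29/s1 VC-HIT; vc=[12,25,5]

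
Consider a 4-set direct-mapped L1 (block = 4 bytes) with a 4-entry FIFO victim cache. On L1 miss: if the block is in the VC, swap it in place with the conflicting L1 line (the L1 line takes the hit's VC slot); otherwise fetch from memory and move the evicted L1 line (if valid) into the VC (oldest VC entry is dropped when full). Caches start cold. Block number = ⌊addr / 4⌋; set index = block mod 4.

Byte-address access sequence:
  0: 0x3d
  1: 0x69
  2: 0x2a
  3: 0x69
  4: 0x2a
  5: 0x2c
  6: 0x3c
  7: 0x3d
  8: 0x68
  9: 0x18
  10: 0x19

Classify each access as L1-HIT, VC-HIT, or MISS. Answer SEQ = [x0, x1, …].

SEQ = [MISS, MISS, MISS, VC-HIT, VC-HIT, MISS, VC-HIT, L1-HIT, VC-HIT, MISS, L1-HIT]

#0 0x3d→b15/s3 MISS; vc=[]
#1 0x69→b26/s2 MISS; vc=[]
#2 0x2a→b10/s2 MISS; vc=[26]
#3 0x69→b26/s2 VC-HIT; vc=[10]
#4 0x2a→b10/s2 VC-HIT; vc=[26]
#5 0x2c→b11/s3 MISS; vc=[26,15]
#6 0x3c→b15/s3 VC-HIT; vc=[26,11]
#7 0x3d→b15/s3 L1-HIT; vc=[26,11]
#8 0x68→b26/s2 VC-HIT; vc=[10,11]
#9 0x18→b6/s2 MISS; vc=[10,11,26]
#10 0x19→b6/s2 L1-HIT; vc=[10,11,26]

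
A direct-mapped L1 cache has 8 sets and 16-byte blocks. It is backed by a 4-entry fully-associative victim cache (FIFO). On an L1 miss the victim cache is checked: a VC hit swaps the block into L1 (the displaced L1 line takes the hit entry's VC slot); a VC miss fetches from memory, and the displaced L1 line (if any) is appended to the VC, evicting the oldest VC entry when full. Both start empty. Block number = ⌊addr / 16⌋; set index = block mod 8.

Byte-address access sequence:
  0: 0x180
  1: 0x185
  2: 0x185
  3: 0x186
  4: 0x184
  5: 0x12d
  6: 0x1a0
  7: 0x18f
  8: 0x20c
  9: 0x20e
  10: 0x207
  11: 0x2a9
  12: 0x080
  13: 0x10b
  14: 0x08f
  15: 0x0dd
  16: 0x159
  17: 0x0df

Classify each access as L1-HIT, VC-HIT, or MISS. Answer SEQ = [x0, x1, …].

SEQ = [MISS, L1-HIT, L1-HIT, L1-HIT, L1-HIT, MISS, MISS, L1-HIT, MISS, L1-HIT, L1-HIT, MISS, MISS, MISS, VC-HIT, MISS, MISS, VC-HIT]

#0 0x180→b24/s0 MISS; vc=[]
#1 0x185→b24/s0 L1-HIT; vc=[]
#2 0x185→b24/s0 L1-HIT; vc=[]
#3 0x186→b24/s0 L1-HIT; vc=[]
#4 0x184→b24/s0 L1-HIT; vc=[]
#5 0x12d→b18/s2 MISS; vc=[]
#6 0x1a0→b26/s2 MISS; vc=[18]
#7 0x18f→b24/s0 L1-HIT; vc=[18]
#8 0x20c→b32/s0 MISS; vc=[18,24]
#9 0x20e→b32/s0 L1-HIT; vc=[18,24]
#10 0x207→b32/s0 L1-HIT; vc=[18,24]
#11 0x2a9→b42/s2 MISS; vc=[18,24,26]
#12 0x80→b8/s0 MISS; vc=[18,24,26,32]
#13 0x10b→b16/s0 MISS; vc=[24,26,32,8]
#14 0x8f→b8/s0 VC-HIT; vc=[24,26,32,16]
#15 0xdd→b13/s5 MISS; vc=[24,26,32,16]
#16 0x159→b21/s5 MISS; vc=[26,32,16,13]
#17 0xdf→b13/s5 VC-HIT; vc=[26,32,16,21]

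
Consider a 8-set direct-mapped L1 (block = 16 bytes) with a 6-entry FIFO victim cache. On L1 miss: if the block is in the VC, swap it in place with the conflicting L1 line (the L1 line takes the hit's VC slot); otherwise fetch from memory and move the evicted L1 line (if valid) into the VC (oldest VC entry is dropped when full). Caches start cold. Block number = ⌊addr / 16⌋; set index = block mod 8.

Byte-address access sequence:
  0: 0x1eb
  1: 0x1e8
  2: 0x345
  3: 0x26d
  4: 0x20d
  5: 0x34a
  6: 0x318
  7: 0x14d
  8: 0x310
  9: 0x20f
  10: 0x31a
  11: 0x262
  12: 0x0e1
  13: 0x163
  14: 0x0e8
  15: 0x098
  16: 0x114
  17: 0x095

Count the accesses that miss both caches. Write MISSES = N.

MISSES = 10

0: 0x1eb (blk 30, set 6) → MISS  vc=[]
1: 0x1e8 (blk 30, set 6) → L1-HIT  vc=[]
2: 0x345 (blk 52, set 4) → MISS  vc=[]
3: 0x26d (blk 38, set 6) → MISS  vc=[30]
4: 0x20d (blk 32, set 0) → MISS  vc=[30]
5: 0x34a (blk 52, set 4) → L1-HIT  vc=[30]
6: 0x318 (blk 49, set 1) → MISS  vc=[30]
7: 0x14d (blk 20, set 4) → MISS  vc=[30, 52]
8: 0x310 (blk 49, set 1) → L1-HIT  vc=[30, 52]
9: 0x20f (blk 32, set 0) → L1-HIT  vc=[30, 52]
10: 0x31a (blk 49, set 1) → L1-HIT  vc=[30, 52]
11: 0x262 (blk 38, set 6) → L1-HIT  vc=[30, 52]
12: 0xe1 (blk 14, set 6) → MISS  vc=[30, 52, 38]
13: 0x163 (blk 22, set 6) → MISS  vc=[30, 52, 38, 14]
14: 0xe8 (blk 14, set 6) → VC-HIT  vc=[30, 52, 38, 22]
15: 0x98 (blk 9, set 1) → MISS  vc=[30, 52, 38, 22, 49]
16: 0x114 (blk 17, set 1) → MISS  vc=[30, 52, 38, 22, 49, 9]
17: 0x95 (blk 9, set 1) → VC-HIT  vc=[30, 52, 38, 22, 49, 17]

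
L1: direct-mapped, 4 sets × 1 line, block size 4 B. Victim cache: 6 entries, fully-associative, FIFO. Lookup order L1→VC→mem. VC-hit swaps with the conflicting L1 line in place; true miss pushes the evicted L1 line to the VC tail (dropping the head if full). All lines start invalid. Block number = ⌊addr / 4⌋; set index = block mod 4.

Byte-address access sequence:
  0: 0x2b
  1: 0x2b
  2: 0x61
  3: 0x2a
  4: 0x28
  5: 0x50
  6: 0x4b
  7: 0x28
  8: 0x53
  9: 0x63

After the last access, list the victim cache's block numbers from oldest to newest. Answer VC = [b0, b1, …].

VC = [20, 18]

#0 0x2b→b10/s2 MISS; vc=[]
#1 0x2b→b10/s2 L1-HIT; vc=[]
#2 0x61→b24/s0 MISS; vc=[]
#3 0x2a→b10/s2 L1-HIT; vc=[]
#4 0x28→b10/s2 L1-HIT; vc=[]
#5 0x50→b20/s0 MISS; vc=[24]
#6 0x4b→b18/s2 MISS; vc=[24,10]
#7 0x28→b10/s2 VC-HIT; vc=[24,18]
#8 0x53→b20/s0 L1-HIT; vc=[24,18]
#9 0x63→b24/s0 VC-HIT; vc=[20,18]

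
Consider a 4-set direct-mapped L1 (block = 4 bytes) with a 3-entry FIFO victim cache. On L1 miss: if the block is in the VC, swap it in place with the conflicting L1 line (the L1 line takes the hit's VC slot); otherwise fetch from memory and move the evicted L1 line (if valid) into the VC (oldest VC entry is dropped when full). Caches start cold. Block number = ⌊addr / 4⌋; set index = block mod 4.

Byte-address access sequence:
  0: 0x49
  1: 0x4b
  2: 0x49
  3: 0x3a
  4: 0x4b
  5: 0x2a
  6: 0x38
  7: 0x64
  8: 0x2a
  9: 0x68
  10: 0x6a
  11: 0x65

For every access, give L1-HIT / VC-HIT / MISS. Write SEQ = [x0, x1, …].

SEQ = [MISS, L1-HIT, L1-HIT, MISS, VC-HIT, MISS, VC-HIT, MISS, VC-HIT, MISS, L1-HIT, L1-HIT]

0: 0x49 (blk 18, set 2) → MISS  vc=[]
1: 0x4b (blk 18, set 2) → L1-HIT  vc=[]
2: 0x49 (blk 18, set 2) → L1-HIT  vc=[]
3: 0x3a (blk 14, set 2) → MISS  vc=[18]
4: 0x4b (blk 18, set 2) → VC-HIT  vc=[14]
5: 0x2a (blk 10, set 2) → MISS  vc=[14, 18]
6: 0x38 (blk 14, set 2) → VC-HIT  vc=[10, 18]
7: 0x64 (blk 25, set 1) → MISS  vc=[10, 18]
8: 0x2a (blk 10, set 2) → VC-HIT  vc=[14, 18]
9: 0x68 (blk 26, set 2) → MISS  vc=[14, 18, 10]
10: 0x6a (blk 26, set 2) → L1-HIT  vc=[14, 18, 10]
11: 0x65 (blk 25, set 1) → L1-HIT  vc=[14, 18, 10]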